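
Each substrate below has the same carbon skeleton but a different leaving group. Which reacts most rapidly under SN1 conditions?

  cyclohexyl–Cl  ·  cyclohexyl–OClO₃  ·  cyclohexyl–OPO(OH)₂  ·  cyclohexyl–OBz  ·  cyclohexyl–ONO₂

cyclohexyl–OClO₃

The skeletons are identical, so relative rate is governed entirely by leaving-group ability.
Rank by basicity of the departing species: weakest base leaves most easily.
cyclohexyl–OClO₃ loses ClO₄⁻: pKₐ(HClO₄) ≈ -10
cyclohexyl–Cl loses Cl⁻: pKₐ(HCl) ≈ -7
cyclohexyl–ONO₂ loses NO₃⁻: pKₐ(HNO₃) ≈ -1.3
cyclohexyl–OPO(OH)₂ loses H₂PO₄⁻: pKₐ(H₃PO₄) ≈ 2.1
cyclohexyl–OBz loses PhCOO⁻: pKₐ(C₆H₅COOH) ≈ 4.2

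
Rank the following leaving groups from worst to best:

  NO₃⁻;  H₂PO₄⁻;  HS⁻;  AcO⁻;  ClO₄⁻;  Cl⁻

Rank by basicity of the departing species: weakest base leaves most easily.
ClO₄⁻: pKₐ(HClO₄) ≈ -10 — extremely weak base; rarely used for safety reasons
Cl⁻: pKₐ(HCl) ≈ -7 — moderately weak base
NO₃⁻: pKₐ(HNO₃) ≈ -1.3 — resonance-delocalised over three oxygens
H₂PO₄⁻: pKₐ(H₃PO₄) ≈ 2.1
AcO⁻: pKₐ(CH₃COOH) ≈ 4.8 — resonance-stabilised but still a weak base
HS⁻: pKₐ(H₂S) ≈ 7 — larger and more polarisable than the oxygen analogue
Reversing gives the worst-to-best order requested.

HS⁻ < AcO⁻ < H₂PO₄⁻ < NO₃⁻ < Cl⁻ < ClO₄⁻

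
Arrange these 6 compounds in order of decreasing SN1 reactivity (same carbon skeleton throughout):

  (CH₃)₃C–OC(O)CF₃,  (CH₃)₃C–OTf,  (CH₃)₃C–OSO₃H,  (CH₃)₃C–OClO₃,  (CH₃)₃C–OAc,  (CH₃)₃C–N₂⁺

Same R in every case — rank the leaving groups.
Rank by basicity of the departing species: weakest base leaves most easily.
(CH₃)₃C–N₂⁺ loses N₂: no meaningful conjugate acid; N₂ departs as an exceptionally stable neutral molecule
(CH₃)₃C–OTf loses OTf⁻: pKₐ(CF₃SO₃H (triflic acid)) ≈ -14
(CH₃)₃C–OClO₃ loses ClO₄⁻: pKₐ(HClO₄) ≈ -10
(CH₃)₃C–OSO₃H loses HSO₄⁻: pKₐ(H₂SO₄) ≈ -3
(CH₃)₃C–OC(O)CF₃ loses CF₃COO⁻: pKₐ(CF₃COOH) ≈ 0.2
(CH₃)₃C–OAc loses AcO⁻: pKₐ(CH₃COOH) ≈ 4.8

(CH₃)₃C–N₂⁺ > (CH₃)₃C–OTf > (CH₃)₃C–OClO₃ > (CH₃)₃C–OSO₃H > (CH₃)₃C–OC(O)CF₃ > (CH₃)₃C–OAc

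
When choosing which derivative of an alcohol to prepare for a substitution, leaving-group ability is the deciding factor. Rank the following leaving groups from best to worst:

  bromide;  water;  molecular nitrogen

Rank by basicity of the departing species: weakest base leaves most easily.
molecular nitrogen: no meaningful conjugate acid; N₂ departs as an exceptionally stable neutral molecule
bromide: pKₐ(HBr) ≈ -9
water: pKₐ(H₃O⁺) ≈ -1.7

molecular nitrogen > bromide > water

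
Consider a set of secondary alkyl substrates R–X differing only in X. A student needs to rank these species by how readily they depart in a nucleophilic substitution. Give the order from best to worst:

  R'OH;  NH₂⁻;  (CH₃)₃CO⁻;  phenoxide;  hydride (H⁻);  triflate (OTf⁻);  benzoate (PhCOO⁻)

triflate (OTf⁻) > R'OH > benzoate (PhCOO⁻) > phenoxide > (CH₃)₃CO⁻ > hydride (H⁻) > NH₂⁻

The more stable X⁻ (or X) is on its own — i.e. the weaker a base it is — the better a leaving group it makes.
triflate (OTf⁻): pKₐ(CF₃SO₃H (triflic acid)) ≈ -14
R'OH: pKₐ(R'OH₂⁺) ≈ -2.4 — neutral; leaves from a protonated ether (an oxonium ion, R–O(H)R'⁺)
benzoate (PhCOO⁻): pKₐ(C₆H₅COOH) ≈ 4.2 — aryl carboxylate
phenoxide: pKₐ(C₆H₅OH (phenol)) ≈ 10
(CH₃)₃CO⁻: pKₐ(t-BuOH) ≈ 18
hydride (H⁻): pKₐ(H₂) ≈ 36 — extremely strong base; leaves only in special hydride-transfer contexts
NH₂⁻: pKₐ(NH₃) ≈ 38 — extremely strong base; never a leaving group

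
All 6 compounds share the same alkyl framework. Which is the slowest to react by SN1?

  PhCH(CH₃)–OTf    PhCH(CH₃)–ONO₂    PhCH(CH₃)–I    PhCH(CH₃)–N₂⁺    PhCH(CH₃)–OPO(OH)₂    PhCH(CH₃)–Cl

PhCH(CH₃)–OPO(OH)₂

Same R in every case — rank the leaving groups.
Leaving-group ability tracks the stability of the departed species; conjugate-acid pKₐ is the usual yardstick (lower pKₐ → better LG).
PhCH(CH₃)–N₂⁺ loses N₂: no meaningful conjugate acid; N₂ departs as an exceptionally stable neutral molecule
PhCH(CH₃)–OTf loses OTf⁻: pKₐ(CF₃SO₃H (triflic acid)) ≈ -14
PhCH(CH₃)–I loses I⁻: pKₐ(HI) ≈ -10
PhCH(CH₃)–Cl loses Cl⁻: pKₐ(HCl) ≈ -7
PhCH(CH₃)–ONO₂ loses NO₃⁻: pKₐ(HNO₃) ≈ -1.3
PhCH(CH₃)–OPO(OH)₂ loses H₂PO₄⁻: pKₐ(H₃PO₄) ≈ 2.1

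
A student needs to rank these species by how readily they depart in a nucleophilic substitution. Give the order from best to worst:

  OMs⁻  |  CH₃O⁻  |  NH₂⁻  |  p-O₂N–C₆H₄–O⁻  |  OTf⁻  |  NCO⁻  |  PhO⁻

OTf⁻ > OMs⁻ > NCO⁻ > p-O₂N–C₆H₄–O⁻ > PhO⁻ > CH₃O⁻ > NH₂⁻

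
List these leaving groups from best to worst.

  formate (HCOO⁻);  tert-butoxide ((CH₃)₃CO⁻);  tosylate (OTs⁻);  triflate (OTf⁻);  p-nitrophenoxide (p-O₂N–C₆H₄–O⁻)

triflate (OTf⁻) > tosylate (OTs⁻) > formate (HCOO⁻) > p-nitrophenoxide (p-O₂N–C₆H₄–O⁻) > tert-butoxide ((CH₃)₃CO⁻)

triflate (OTf⁻): pKₐ(CF₃SO₃H (triflic acid)) ≈ -14
tosylate (OTs⁻): pKₐ(p-CH₃C₆H₄SO₃H (TsOH)) ≈ -2.8
formate (HCOO⁻): pKₐ(HCOOH) ≈ 3.8
p-nitrophenoxide (p-O₂N–C₆H₄–O⁻): pKₐ(p-nitrophenol) ≈ 7.2
tert-butoxide ((CH₃)₃CO⁻): pKₐ(t-BuOH) ≈ 18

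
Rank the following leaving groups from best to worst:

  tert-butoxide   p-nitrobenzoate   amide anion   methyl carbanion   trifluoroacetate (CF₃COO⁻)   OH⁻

trifluoroacetate (CF₃COO⁻) > p-nitrobenzoate > OH⁻ > tert-butoxide > amide anion > methyl carbanion

Leaving-group ability tracks the stability of the departed species; conjugate-acid pKₐ is the usual yardstick (lower pKₐ → better LG).
trifluoroacetate (CF₃COO⁻): pKₐ(CF₃COOH) ≈ 0.2
p-nitrobenzoate: pKₐ(p-nitrobenzoic acid) ≈ 3.4 — electron-withdrawing nitro group stabilises the carboxylate
OH⁻: pKₐ(H₂O) ≈ 15.7 — strong base; essentially never leaves without prior activation
tert-butoxide: pKₐ(t-BuOH) ≈ 18 — bulky, strongly basic alkoxide
amide anion: pKₐ(NH₃) ≈ 38
methyl carbanion: pKₐ(CH₄) ≈ 48 — unstabilised carbanion; the worst conceivable leaving group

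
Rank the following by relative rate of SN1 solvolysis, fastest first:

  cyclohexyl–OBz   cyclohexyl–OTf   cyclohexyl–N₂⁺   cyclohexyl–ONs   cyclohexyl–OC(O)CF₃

Identical carbon frameworks mean the comparison reduces to leaving-group quality.
A good leaving group is a weak base: the lower the pKₐ of its conjugate acid, the more readily it departs.
cyclohexyl–N₂⁺ loses N₂: no meaningful conjugate acid; N₂ departs as an exceptionally stable neutral molecule
cyclohexyl–OTf loses OTf⁻: pKₐ(CF₃SO₃H (triflic acid)) ≈ -14
cyclohexyl–ONs loses ONs⁻: pKₐ(p-O₂NC₆H₄SO₃H) ≈ -3.5
cyclohexyl–OC(O)CF₃ loses CF₃COO⁻: pKₐ(CF₃COOH) ≈ 0.2
cyclohexyl–OBz loses PhCOO⁻: pKₐ(C₆H₅COOH) ≈ 4.2

cyclohexyl–N₂⁺ > cyclohexyl–OTf > cyclohexyl–ONs > cyclohexyl–OC(O)CF₃ > cyclohexyl–OBz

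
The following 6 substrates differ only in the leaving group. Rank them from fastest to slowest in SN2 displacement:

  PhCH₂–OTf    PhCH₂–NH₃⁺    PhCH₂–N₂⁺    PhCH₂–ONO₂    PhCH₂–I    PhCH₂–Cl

PhCH₂–N₂⁺ > PhCH₂–OTf > PhCH₂–I > PhCH₂–Cl > PhCH₂–ONO₂ > PhCH₂–NH₃⁺

The skeletons are identical, so relative rate is governed entirely by leaving-group ability.
Leaving-group ability tracks the stability of the departed species; conjugate-acid pKₐ is the usual yardstick (lower pKₐ → better LG).
PhCH₂–N₂⁺ loses N₂: no meaningful conjugate acid; N₂ departs as an exceptionally stable neutral molecule
PhCH₂–OTf loses OTf⁻: pKₐ(CF₃SO₃H (triflic acid)) ≈ -14
PhCH₂–I loses I⁻: pKₐ(HI) ≈ -10
PhCH₂–Cl loses Cl⁻: pKₐ(HCl) ≈ -7
PhCH₂–ONO₂ loses NO₃⁻: pKₐ(HNO₃) ≈ -1.3
PhCH₂–NH₃⁺ loses NH₃: pKₐ(NH₄⁺) ≈ 9.2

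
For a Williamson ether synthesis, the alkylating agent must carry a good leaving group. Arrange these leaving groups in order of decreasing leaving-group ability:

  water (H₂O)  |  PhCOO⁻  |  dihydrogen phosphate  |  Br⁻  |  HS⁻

Br⁻ > water (H₂O) > dihydrogen phosphate > PhCOO⁻ > HS⁻

Br⁻: pKₐ(HBr) ≈ -9
water (H₂O): pKₐ(H₃O⁺) ≈ -1.7
dihydrogen phosphate: pKₐ(H₃PO₄) ≈ 2.1
PhCOO⁻: pKₐ(C₆H₅COOH) ≈ 4.2
HS⁻: pKₐ(H₂S) ≈ 7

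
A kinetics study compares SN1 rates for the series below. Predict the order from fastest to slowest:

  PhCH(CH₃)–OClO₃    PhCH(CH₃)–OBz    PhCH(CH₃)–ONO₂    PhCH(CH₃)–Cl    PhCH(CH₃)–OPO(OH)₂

With the same alkyl group throughout, only the leaving group differentiates the rates.
Rank by basicity of the departing species: weakest base leaves most easily.
PhCH(CH₃)–OClO₃ loses ClO₄⁻: pKₐ(HClO₄) ≈ -10
PhCH(CH₃)–Cl loses Cl⁻: pKₐ(HCl) ≈ -7
PhCH(CH₃)–ONO₂ loses NO₃⁻: pKₐ(HNO₃) ≈ -1.3
PhCH(CH₃)–OPO(OH)₂ loses H₂PO₄⁻: pKₐ(H₃PO₄) ≈ 2.1
PhCH(CH₃)–OBz loses PhCOO⁻: pKₐ(C₆H₅COOH) ≈ 4.2

PhCH(CH₃)–OClO₃ > PhCH(CH₃)–Cl > PhCH(CH₃)–ONO₂ > PhCH(CH₃)–OPO(OH)₂ > PhCH(CH₃)–OBz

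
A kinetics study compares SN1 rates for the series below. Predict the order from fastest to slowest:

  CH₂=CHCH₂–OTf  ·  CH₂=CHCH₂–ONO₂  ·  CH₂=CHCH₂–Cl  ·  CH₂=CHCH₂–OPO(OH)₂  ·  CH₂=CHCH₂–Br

Identical carbon frameworks mean the comparison reduces to leaving-group quality.
The more stable X⁻ (or X) is on its own — i.e. the weaker a base it is — the better a leaving group it makes.
CH₂=CHCH₂–OTf loses OTf⁻: pKₐ(CF₃SO₃H (triflic acid)) ≈ -14
CH₂=CHCH₂–Br loses Br⁻: pKₐ(HBr) ≈ -9
CH₂=CHCH₂–Cl loses Cl⁻: pKₐ(HCl) ≈ -7
CH₂=CHCH₂–ONO₂ loses NO₃⁻: pKₐ(HNO₃) ≈ -1.3
CH₂=CHCH₂–OPO(OH)₂ loses H₂PO₄⁻: pKₐ(H₃PO₄) ≈ 2.1

CH₂=CHCH₂–OTf > CH₂=CHCH₂–Br > CH₂=CHCH₂–Cl > CH₂=CHCH₂–ONO₂ > CH₂=CHCH₂–OPO(OH)₂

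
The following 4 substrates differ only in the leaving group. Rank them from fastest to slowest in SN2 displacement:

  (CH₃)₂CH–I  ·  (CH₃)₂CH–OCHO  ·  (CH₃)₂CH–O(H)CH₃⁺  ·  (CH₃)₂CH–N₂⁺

Same R in every case — rank the leaving groups.
A good leaving group is a weak base: the lower the pKₐ of its conjugate acid, the more readily it departs.
(CH₃)₂CH–N₂⁺ loses N₂: no meaningful conjugate acid; N₂ departs as an exceptionally stable neutral molecule
(CH₃)₂CH–I loses I⁻: pKₐ(HI) ≈ -10
(CH₃)₂CH–O(H)CH₃⁺ loses R'OH: pKₐ(R'OH₂⁺) ≈ -2.4
(CH₃)₂CH–OCHO loses HCOO⁻: pKₐ(HCOOH) ≈ 3.8

(CH₃)₂CH–N₂⁺ > (CH₃)₂CH–I > (CH₃)₂CH–O(H)CH₃⁺ > (CH₃)₂CH–OCHO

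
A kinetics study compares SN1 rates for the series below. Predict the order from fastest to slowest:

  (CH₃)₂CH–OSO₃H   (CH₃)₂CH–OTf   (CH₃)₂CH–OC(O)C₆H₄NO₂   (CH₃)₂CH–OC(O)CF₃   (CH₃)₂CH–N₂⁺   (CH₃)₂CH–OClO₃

(CH₃)₂CH–N₂⁺ > (CH₃)₂CH–OTf > (CH₃)₂CH–OClO₃ > (CH₃)₂CH–OSO₃H > (CH₃)₂CH–OC(O)CF₃ > (CH₃)₂CH–OC(O)C₆H₄NO₂

With the same alkyl group throughout, only the leaving group differentiates the rates.
The more stable X⁻ (or X) is on its own — i.e. the weaker a base it is — the better a leaving group it makes.
(CH₃)₂CH–N₂⁺ loses N₂: no meaningful conjugate acid; N₂ departs as an exceptionally stable neutral molecule
(CH₃)₂CH–OTf loses OTf⁻: pKₐ(CF₃SO₃H (triflic acid)) ≈ -14
(CH₃)₂CH–OClO₃ loses ClO₄⁻: pKₐ(HClO₄) ≈ -10
(CH₃)₂CH–OSO₃H loses HSO₄⁻: pKₐ(H₂SO₄) ≈ -3
(CH₃)₂CH–OC(O)CF₃ loses CF₃COO⁻: pKₐ(CF₃COOH) ≈ 0.2
(CH₃)₂CH–OC(O)C₆H₄NO₂ loses p-O₂N–C₆H₄–COO⁻: pKₐ(p-nitrobenzoic acid) ≈ 3.4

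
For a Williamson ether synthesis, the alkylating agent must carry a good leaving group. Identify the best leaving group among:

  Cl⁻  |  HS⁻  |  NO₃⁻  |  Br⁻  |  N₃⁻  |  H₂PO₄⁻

Br⁻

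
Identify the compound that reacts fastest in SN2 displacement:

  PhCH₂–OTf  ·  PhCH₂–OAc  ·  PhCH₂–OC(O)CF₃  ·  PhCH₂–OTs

Same R in every case — rank the leaving groups.
The more stable X⁻ (or X) is on its own — i.e. the weaker a base it is — the better a leaving group it makes.
PhCH₂–OTf loses OTf⁻: pKₐ(CF₃SO₃H (triflic acid)) ≈ -14
PhCH₂–OTs loses OTs⁻: pKₐ(p-CH₃C₆H₄SO₃H (TsOH)) ≈ -2.8
PhCH₂–OC(O)CF₃ loses CF₃COO⁻: pKₐ(CF₃COOH) ≈ 0.2
PhCH₂–OAc loses AcO⁻: pKₐ(CH₃COOH) ≈ 4.8

PhCH₂–OTf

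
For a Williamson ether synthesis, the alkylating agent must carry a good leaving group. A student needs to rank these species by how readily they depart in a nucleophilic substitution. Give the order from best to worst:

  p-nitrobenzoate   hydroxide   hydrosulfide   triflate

triflate > p-nitrobenzoate > hydrosulfide > hydroxide

A good leaving group is a weak base: the lower the pKₐ of its conjugate acid, the more readily it departs.
triflate: pKₐ(CF₃SO₃H (triflic acid)) ≈ -14 — charge spread over three oxygens and a CF₃ group; the premier leaving group in synthesis
p-nitrobenzoate: pKₐ(p-nitrobenzoic acid) ≈ 3.4 — electron-withdrawing nitro group stabilises the carboxylate
hydrosulfide: pKₐ(H₂S) ≈ 7
hydroxide: pKₐ(H₂O) ≈ 15.7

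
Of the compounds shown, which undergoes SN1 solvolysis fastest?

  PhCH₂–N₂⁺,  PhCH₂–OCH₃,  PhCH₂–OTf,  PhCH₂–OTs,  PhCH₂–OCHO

PhCH₂–N₂⁺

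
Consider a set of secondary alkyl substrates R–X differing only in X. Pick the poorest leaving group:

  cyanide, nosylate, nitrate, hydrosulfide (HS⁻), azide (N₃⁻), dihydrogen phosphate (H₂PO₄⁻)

The more stable X⁻ (or X) is on its own — i.e. the weaker a base it is — the better a leaving group it makes.
nosylate: pKₐ(p-O₂NC₆H₄SO₃H) ≈ -3.5
nitrate: pKₐ(HNO₃) ≈ -1.3
dihydrogen phosphate (H₂PO₄⁻): pKₐ(H₃PO₄) ≈ 2.1
azide (N₃⁻): pKₐ(HN₃) ≈ 4.7
hydrosulfide (HS⁻): pKₐ(H₂S) ≈ 7
cyanide: pKₐ(HCN) ≈ 9.2

cyanide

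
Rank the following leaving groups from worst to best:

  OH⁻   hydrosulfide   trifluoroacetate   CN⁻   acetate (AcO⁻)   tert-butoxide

tert-butoxide < OH⁻ < CN⁻ < hydrosulfide < acetate (AcO⁻) < trifluoroacetate

The more stable X⁻ (or X) is on its own — i.e. the weaker a base it is — the better a leaving group it makes.
trifluoroacetate: pKₐ(CF₃COOH) ≈ 0.2 — strongly electron-withdrawing CF₃ stabilises the carboxylate
acetate (AcO⁻): pKₐ(CH₃COOH) ≈ 4.8 — resonance-stabilised but still a weak base
hydrosulfide: pKₐ(H₂S) ≈ 7
CN⁻: pKₐ(HCN) ≈ 9.2 — sp carbon stabilises the charge somewhat, but still a poor LG
OH⁻: pKₐ(H₂O) ≈ 15.7
tert-butoxide: pKₐ(t-BuOH) ≈ 18 — bulky, strongly basic alkoxide
Listed from poorest to best leaving group as asked.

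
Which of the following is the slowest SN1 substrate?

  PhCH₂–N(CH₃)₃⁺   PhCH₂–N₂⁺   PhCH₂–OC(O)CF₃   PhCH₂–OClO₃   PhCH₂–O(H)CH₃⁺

Identical carbon frameworks mean the comparison reduces to leaving-group quality.
Rank by basicity of the departing species: weakest base leaves most easily.
PhCH₂–N₂⁺ loses N₂: no meaningful conjugate acid; N₂ departs as an exceptionally stable neutral molecule
PhCH₂–OClO₃ loses ClO₄⁻: pKₐ(HClO₄) ≈ -10
PhCH₂–O(H)CH₃⁺ loses R'OH: pKₐ(R'OH₂⁺) ≈ -2.4
PhCH₂–OC(O)CF₃ loses CF₃COO⁻: pKₐ(CF₃COOH) ≈ 0.2
PhCH₂–N(CH₃)₃⁺ loses NR'₃: pKₐ(R'₃NH⁺) ≈ 10.7

PhCH₂–N(CH₃)₃⁺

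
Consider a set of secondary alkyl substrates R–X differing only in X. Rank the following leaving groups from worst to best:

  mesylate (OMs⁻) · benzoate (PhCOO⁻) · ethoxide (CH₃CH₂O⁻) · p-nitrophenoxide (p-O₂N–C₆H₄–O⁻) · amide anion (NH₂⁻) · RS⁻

amide anion (NH₂⁻) < ethoxide (CH₃CH₂O⁻) < RS⁻ < p-nitrophenoxide (p-O₂N–C₆H₄–O⁻) < benzoate (PhCOO⁻) < mesylate (OMs⁻)

mesylate (OMs⁻): pKₐ(CH₃SO₃H (MsOH)) ≈ -1.9 — resonance-delocalised alkanesulfonate
benzoate (PhCOO⁻): pKₐ(C₆H₅COOH) ≈ 4.2
p-nitrophenoxide (p-O₂N–C₆H₄–O⁻): pKₐ(p-nitrophenol) ≈ 7.2 — nitro group delocalises the charge; the classic chromogenic LG
RS⁻: pKₐ(RSH (a thiol)) ≈ 10.5 — moderately basic; rarely leaves without activation
ethoxide (CH₃CH₂O⁻): pKₐ(CH₃CH₂OH) ≈ 16
amide anion (NH₂⁻): pKₐ(NH₃) ≈ 38 — extremely strong base; never a leaving group
The question asks for worst first, so the sequence is read in increasing leaving-group ability.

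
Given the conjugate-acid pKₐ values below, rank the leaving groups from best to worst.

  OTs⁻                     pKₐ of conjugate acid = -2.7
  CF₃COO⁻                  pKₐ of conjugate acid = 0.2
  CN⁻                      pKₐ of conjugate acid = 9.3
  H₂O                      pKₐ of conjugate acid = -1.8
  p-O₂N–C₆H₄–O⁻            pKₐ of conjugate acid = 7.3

Lower conjugate-acid pKₐ ⇒ weaker base ⇒ better leaving group.
Sorting by the given values: OTs⁻ (-2.7), H₂O (-1.8), CF₃COO⁻ (0.2), p-O₂N–C₆H₄–O⁻ (7.3), CN⁻ (9.3).

OTs⁻ > H₂O > CF₃COO⁻ > p-O₂N–C₆H₄–O⁻ > CN⁻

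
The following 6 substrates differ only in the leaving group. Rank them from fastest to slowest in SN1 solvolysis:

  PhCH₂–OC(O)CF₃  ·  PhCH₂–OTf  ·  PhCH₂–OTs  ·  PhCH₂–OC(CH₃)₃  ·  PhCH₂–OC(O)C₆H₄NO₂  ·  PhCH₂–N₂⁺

Same R in every case — rank the leaving groups.
Rank by basicity of the departing species: weakest base leaves most easily.
PhCH₂–N₂⁺ loses N₂: no meaningful conjugate acid; N₂ departs as an exceptionally stable neutral molecule
PhCH₂–OTf loses OTf⁻: pKₐ(CF₃SO₃H (triflic acid)) ≈ -14
PhCH₂–OTs loses OTs⁻: pKₐ(p-CH₃C₆H₄SO₃H (TsOH)) ≈ -2.8
PhCH₂–OC(O)CF₃ loses CF₃COO⁻: pKₐ(CF₃COOH) ≈ 0.2
PhCH₂–OC(O)C₆H₄NO₂ loses p-O₂N–C₆H₄–COO⁻: pKₐ(p-nitrobenzoic acid) ≈ 3.4
PhCH₂–OC(CH₃)₃ loses (CH₃)₃CO⁻: pKₐ(t-BuOH) ≈ 18

PhCH₂–N₂⁺ > PhCH₂–OTf > PhCH₂–OTs > PhCH₂–OC(O)CF₃ > PhCH₂–OC(O)C₆H₄NO₂ > PhCH₂–OC(CH₃)₃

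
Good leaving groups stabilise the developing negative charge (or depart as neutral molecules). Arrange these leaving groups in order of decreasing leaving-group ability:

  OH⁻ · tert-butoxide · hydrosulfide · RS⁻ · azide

azide > hydrosulfide > RS⁻ > OH⁻ > tert-butoxide

Rank by basicity of the departing species: weakest base leaves most easily.
azide: pKₐ(HN₃) ≈ 4.7
hydrosulfide: pKₐ(H₂S) ≈ 7 — larger and more polarisable than the oxygen analogue
RS⁻: pKₐ(RSH (a thiol)) ≈ 10.5 — moderately basic; rarely leaves without activation
OH⁻: pKₐ(H₂O) ≈ 15.7 — strong base; essentially never leaves without prior activation
tert-butoxide: pKₐ(t-BuOH) ≈ 18 — bulky, strongly basic alkoxide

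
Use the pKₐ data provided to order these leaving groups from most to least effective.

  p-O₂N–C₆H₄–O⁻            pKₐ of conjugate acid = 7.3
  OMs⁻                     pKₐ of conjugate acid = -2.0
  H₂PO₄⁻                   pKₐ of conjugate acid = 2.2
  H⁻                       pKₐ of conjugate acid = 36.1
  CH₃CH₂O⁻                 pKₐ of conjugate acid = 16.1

OMs⁻ > H₂PO₄⁻ > p-O₂N–C₆H₄–O⁻ > CH₃CH₂O⁻ > H⁻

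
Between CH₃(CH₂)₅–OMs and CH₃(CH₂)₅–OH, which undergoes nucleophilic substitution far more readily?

From CH₃(CH₂)₅–OH the departing group would be OH⁻ (pKₐ(H₂O) ≈ 15.7). Strong base; essentially never leaves without prior activation.
From CH₃(CH₂)₅–OMs the leaving group is OMs⁻ (pKₐ(CH₃SO₃H (MsOH)) ≈ -1.9). Resonance-delocalised alkanesulfonate.
(In practice CH₃(CH₂)₅–OMs is made from CH₃(CH₂)₅–OH by treatment with MsCl / Et₃N, converting the hydroxyl into a mesylate.)

CH₃(CH₂)₅–OMs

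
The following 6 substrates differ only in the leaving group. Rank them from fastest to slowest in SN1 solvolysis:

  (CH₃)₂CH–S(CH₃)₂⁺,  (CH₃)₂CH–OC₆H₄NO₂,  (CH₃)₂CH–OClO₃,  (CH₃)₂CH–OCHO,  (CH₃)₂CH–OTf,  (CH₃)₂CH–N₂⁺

With the same alkyl group throughout, only the leaving group differentiates the rates.
A good leaving group is a weak base: the lower the pKₐ of its conjugate acid, the more readily it departs.
(CH₃)₂CH–N₂⁺ loses N₂: no meaningful conjugate acid; N₂ departs as an exceptionally stable neutral molecule
(CH₃)₂CH–OTf loses OTf⁻: pKₐ(CF₃SO₃H (triflic acid)) ≈ -14
(CH₃)₂CH–OClO₃ loses ClO₄⁻: pKₐ(HClO₄) ≈ -10
(CH₃)₂CH–S(CH₃)₂⁺ loses SR'₂: pKₐ(R'₂SH⁺) ≈ -7
(CH₃)₂CH–OCHO loses HCOO⁻: pKₐ(HCOOH) ≈ 3.8
(CH₃)₂CH–OC₆H₄NO₂ loses p-O₂N–C₆H₄–O⁻: pKₐ(p-nitrophenol) ≈ 7.2

(CH₃)₂CH–N₂⁺ > (CH₃)₂CH–OTf > (CH₃)₂CH–OClO₃ > (CH₃)₂CH–S(CH₃)₂⁺ > (CH₃)₂CH–OCHO > (CH₃)₂CH–OC₆H₄NO₂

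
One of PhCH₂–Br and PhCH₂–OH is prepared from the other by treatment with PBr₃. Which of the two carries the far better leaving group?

From PhCH₂–OH the departing group would be OH⁻ (pKₐ(H₂O) ≈ 15.7). Strong base; essentially never leaves without prior activation.
From PhCH₂–Br the leaving group is Br⁻ (pKₐ(HBr) ≈ -9). Weak base; good leaving group.
Treatment with PBr₃ works by replacing the hydroxyl with bromide, making PhCH₂–Br enormously more reactive.

PhCH₂–Br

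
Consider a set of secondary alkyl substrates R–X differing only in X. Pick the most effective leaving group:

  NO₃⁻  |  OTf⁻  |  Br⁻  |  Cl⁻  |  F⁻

OTf⁻

Rank by basicity of the departing species: weakest base leaves most easily.
OTf⁻: pKₐ(CF₃SO₃H (triflic acid)) ≈ -14
Br⁻: pKₐ(HBr) ≈ -9
Cl⁻: pKₐ(HCl) ≈ -7
NO₃⁻: pKₐ(HNO₃) ≈ -1.3
F⁻: pKₐ(HF) ≈ 3.2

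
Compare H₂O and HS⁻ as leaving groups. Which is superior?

H₂O is the better leaving group.
pKₐ(H₃O⁺) ≈ -1.7 versus pKₐ(H₂S) ≈ 7: H₂O is the much weaker base.
Neutral; leaves from a protonated alcohol (R–OH₂⁺).

H₂O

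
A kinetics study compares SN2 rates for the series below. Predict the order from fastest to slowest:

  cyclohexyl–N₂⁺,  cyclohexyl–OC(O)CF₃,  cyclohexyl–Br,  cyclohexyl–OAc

cyclohexyl–N₂⁺ > cyclohexyl–Br > cyclohexyl–OC(O)CF₃ > cyclohexyl–OAc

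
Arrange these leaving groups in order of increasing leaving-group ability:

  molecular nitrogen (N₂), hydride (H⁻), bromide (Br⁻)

hydride (H⁻) < bromide (Br⁻) < molecular nitrogen (N₂)

Rank by basicity of the departing species: weakest base leaves most easily.
molecular nitrogen (N₂): no meaningful conjugate acid; N₂ departs as an exceptionally stable neutral molecule
bromide (Br⁻): pKₐ(HBr) ≈ -9
hydride (H⁻): pKₐ(H₂) ≈ 36
Listed from poorest to best leaving group as asked.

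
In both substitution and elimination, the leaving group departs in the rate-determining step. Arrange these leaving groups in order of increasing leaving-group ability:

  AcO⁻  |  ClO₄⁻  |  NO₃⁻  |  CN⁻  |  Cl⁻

CN⁻ < AcO⁻ < NO₃⁻ < Cl⁻ < ClO₄⁻

ClO₄⁻: pKₐ(HClO₄) ≈ -10
Cl⁻: pKₐ(HCl) ≈ -7
NO₃⁻: pKₐ(HNO₃) ≈ -1.3
AcO⁻: pKₐ(CH₃COOH) ≈ 4.8
CN⁻: pKₐ(HCN) ≈ 9.2
Listed from poorest to best leaving group as asked.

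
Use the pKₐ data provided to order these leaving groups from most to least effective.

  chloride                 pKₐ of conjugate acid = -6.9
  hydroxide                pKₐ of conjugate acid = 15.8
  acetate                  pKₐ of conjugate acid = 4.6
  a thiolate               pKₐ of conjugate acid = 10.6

chloride > acetate > a thiolate > hydroxide

Lower conjugate-acid pKₐ ⇒ weaker base ⇒ better leaving group.
Sorting by the given values: chloride (-6.9), acetate (4.6), a thiolate (10.6), hydroxide (15.8).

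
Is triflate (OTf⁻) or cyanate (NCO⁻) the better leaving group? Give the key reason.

triflate (OTf⁻) is the better leaving group.
pKₐ(CF₃SO₃H (triflic acid)) ≈ -14 versus pKₐ(HOCN) ≈ 3.5: triflate (OTf⁻) is the much weaker base.
Charge spread over three oxygens and a CF₃ group; the premier leaving group in synthesis.

triflate (OTf⁻)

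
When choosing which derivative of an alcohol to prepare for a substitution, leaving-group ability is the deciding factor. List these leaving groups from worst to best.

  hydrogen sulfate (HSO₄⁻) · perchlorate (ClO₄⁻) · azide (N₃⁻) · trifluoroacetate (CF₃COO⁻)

azide (N₃⁻) < trifluoroacetate (CF₃COO⁻) < hydrogen sulfate (HSO₄⁻) < perchlorate (ClO₄⁻)

Leaving-group ability tracks the stability of the departed species; conjugate-acid pKₐ is the usual yardstick (lower pKₐ → better LG).
perchlorate (ClO₄⁻): pKₐ(HClO₄) ≈ -10
hydrogen sulfate (HSO₄⁻): pKₐ(H₂SO₄) ≈ -3
trifluoroacetate (CF₃COO⁻): pKₐ(CF₃COOH) ≈ 0.2
azide (N₃⁻): pKₐ(HN₃) ≈ 4.7
The question asks for worst first, so the sequence is read in increasing leaving-group ability.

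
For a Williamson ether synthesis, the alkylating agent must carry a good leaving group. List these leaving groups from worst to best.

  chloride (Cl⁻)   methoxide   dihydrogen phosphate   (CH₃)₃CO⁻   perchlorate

Leaving-group ability tracks the stability of the departed species; conjugate-acid pKₐ is the usual yardstick (lower pKₐ → better LG).
perchlorate: pKₐ(HClO₄) ≈ -10
chloride (Cl⁻): pKₐ(HCl) ≈ -7
dihydrogen phosphate: pKₐ(H₃PO₄) ≈ 2.1
methoxide: pKₐ(CH₃OH) ≈ 15.5
(CH₃)₃CO⁻: pKₐ(t-BuOH) ≈ 18
Listed from poorest to best leaving group as asked.

(CH₃)₃CO⁻ < methoxide < dihydrogen phosphate < chloride (Cl⁻) < perchlorate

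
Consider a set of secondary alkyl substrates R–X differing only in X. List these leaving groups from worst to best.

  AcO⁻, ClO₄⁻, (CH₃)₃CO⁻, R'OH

A good leaving group is a weak base: the lower the pKₐ of its conjugate acid, the more readily it departs.
ClO₄⁻: pKₐ(HClO₄) ≈ -10
R'OH: pKₐ(R'OH₂⁺) ≈ -2.4
AcO⁻: pKₐ(CH₃COOH) ≈ 4.8
(CH₃)₃CO⁻: pKₐ(t-BuOH) ≈ 18
Listed from poorest to best leaving group as asked.

(CH₃)₃CO⁻ < AcO⁻ < R'OH < ClO₄⁻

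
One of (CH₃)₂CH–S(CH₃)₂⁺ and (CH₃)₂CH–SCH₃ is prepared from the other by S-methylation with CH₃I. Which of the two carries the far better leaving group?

From (CH₃)₂CH–SCH₃ the departing group would be RS⁻ (pKₐ(RSH (a thiol)) ≈ 10.5). Moderately basic; rarely leaves without activation.
From (CH₃)₂CH–S(CH₃)₂⁺ the leaving group is SR'₂ (pKₐ(R'₂SH⁺) ≈ -7). Neutral; leaves from a sulfonium salt (R–SR'₂⁺).
S-methylation with CH₃I works by allowing neutral dimethyl sulfide, rather than methanethiolate, to depart, making (CH₃)₂CH–S(CH₃)₂⁺ enormously more reactive.

(CH₃)₂CH–S(CH₃)₂⁺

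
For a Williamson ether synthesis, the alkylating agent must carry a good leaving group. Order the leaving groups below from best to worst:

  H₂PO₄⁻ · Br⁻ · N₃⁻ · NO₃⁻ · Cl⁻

The more stable X⁻ (or X) is on its own — i.e. the weaker a base it is — the better a leaving group it makes.
Br⁻: pKₐ(HBr) ≈ -9 — weak base; good leaving group
Cl⁻: pKₐ(HCl) ≈ -7 — moderately weak base
NO₃⁻: pKₐ(HNO₃) ≈ -1.3
H₂PO₄⁻: pKₐ(H₃PO₄) ≈ 2.1
N₃⁻: pKₐ(HN₃) ≈ 4.7 — linear, resonance-stabilised

Br⁻ > Cl⁻ > NO₃⁻ > H₂PO₄⁻ > N₃⁻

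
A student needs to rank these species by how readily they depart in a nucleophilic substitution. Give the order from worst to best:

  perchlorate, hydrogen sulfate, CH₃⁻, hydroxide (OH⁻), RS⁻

CH₃⁻ < hydroxide (OH⁻) < RS⁻ < hydrogen sulfate < perchlorate

Leaving-group ability tracks the stability of the departed species; conjugate-acid pKₐ is the usual yardstick (lower pKₐ → better LG).
perchlorate: pKₐ(HClO₄) ≈ -10 — extremely weak base; rarely used for safety reasons
hydrogen sulfate: pKₐ(H₂SO₄) ≈ -3 — conjugate base of a strong mineral acid
RS⁻: pKₐ(RSH (a thiol)) ≈ 10.5
hydroxide (OH⁻): pKₐ(H₂O) ≈ 15.7 — strong base; essentially never leaves without prior activation
CH₃⁻: pKₐ(CH₄) ≈ 48
Listed from poorest to best leaving group as asked.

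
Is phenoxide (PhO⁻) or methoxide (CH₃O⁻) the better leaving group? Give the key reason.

phenoxide (PhO⁻) is the better leaving group.
pKₐ(C₆H₅OH (phenol)) ≈ 10 versus pKₐ(CH₃OH) ≈ 15.5: phenoxide (PhO⁻) is the much weaker base.
Resonance into the ring helps, but still a poor LG.

phenoxide (PhO⁻)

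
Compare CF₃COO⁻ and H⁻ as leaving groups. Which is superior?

CF₃COO⁻

CF₃COO⁻ is the better leaving group.
pKₐ(CF₃COOH) ≈ 0.2 versus pKₐ(H₂) ≈ 36: CF₃COO⁻ is the much weaker base.
Strongly electron-withdrawing CF₃ stabilises the carboxylate.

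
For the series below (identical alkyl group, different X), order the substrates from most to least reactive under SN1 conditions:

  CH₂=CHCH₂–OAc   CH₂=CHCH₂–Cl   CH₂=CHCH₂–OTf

CH₂=CHCH₂–OTf > CH₂=CHCH₂–Cl > CH₂=CHCH₂–OAc

Same R in every case — rank the leaving groups.
Leaving-group ability tracks the stability of the departed species; conjugate-acid pKₐ is the usual yardstick (lower pKₐ → better LG).
CH₂=CHCH₂–OTf loses OTf⁻: pKₐ(CF₃SO₃H (triflic acid)) ≈ -14
CH₂=CHCH₂–Cl loses Cl⁻: pKₐ(HCl) ≈ -7
CH₂=CHCH₂–OAc loses AcO⁻: pKₐ(CH₃COOH) ≈ 4.8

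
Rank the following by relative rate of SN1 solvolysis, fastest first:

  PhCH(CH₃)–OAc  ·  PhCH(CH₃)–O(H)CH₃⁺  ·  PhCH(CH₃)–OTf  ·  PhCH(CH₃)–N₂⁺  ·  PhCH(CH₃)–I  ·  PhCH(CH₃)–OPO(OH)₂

The skeletons are identical, so relative rate is governed entirely by leaving-group ability.
Rank by basicity of the departing species: weakest base leaves most easily.
PhCH(CH₃)–N₂⁺ loses N₂: no meaningful conjugate acid; N₂ departs as an exceptionally stable neutral molecule
PhCH(CH₃)–OTf loses OTf⁻: pKₐ(CF₃SO₃H (triflic acid)) ≈ -14
PhCH(CH₃)–I loses I⁻: pKₐ(HI) ≈ -10
PhCH(CH₃)–O(H)CH₃⁺ loses R'OH: pKₐ(R'OH₂⁺) ≈ -2.4
PhCH(CH₃)–OPO(OH)₂ loses H₂PO₄⁻: pKₐ(H₃PO₄) ≈ 2.1
PhCH(CH₃)–OAc loses AcO⁻: pKₐ(CH₃COOH) ≈ 4.8

PhCH(CH₃)–N₂⁺ > PhCH(CH₃)–OTf > PhCH(CH₃)–I > PhCH(CH₃)–O(H)CH₃⁺ > PhCH(CH₃)–OPO(OH)₂ > PhCH(CH₃)–OAc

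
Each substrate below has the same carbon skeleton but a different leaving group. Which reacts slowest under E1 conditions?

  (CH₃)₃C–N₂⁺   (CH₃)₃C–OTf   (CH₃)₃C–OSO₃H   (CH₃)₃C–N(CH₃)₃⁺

With the same alkyl group throughout, only the leaving group differentiates the rates.
The more stable X⁻ (or X) is on its own — i.e. the weaker a base it is — the better a leaving group it makes.
(CH₃)₃C–N₂⁺ loses N₂: no meaningful conjugate acid; N₂ departs as an exceptionally stable neutral molecule
(CH₃)₃C–OTf loses OTf⁻: pKₐ(CF₃SO₃H (triflic acid)) ≈ -14
(CH₃)₃C–OSO₃H loses HSO₄⁻: pKₐ(H₂SO₄) ≈ -3
(CH₃)₃C–N(CH₃)₃⁺ loses NR'₃: pKₐ(R'₃NH⁺) ≈ 10.7

(CH₃)₃C–N(CH₃)₃⁺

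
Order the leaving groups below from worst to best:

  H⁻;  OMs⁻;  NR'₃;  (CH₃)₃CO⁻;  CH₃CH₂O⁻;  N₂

H⁻ < (CH₃)₃CO⁻ < CH₃CH₂O⁻ < NR'₃ < OMs⁻ < N₂

A good leaving group is a weak base: the lower the pKₐ of its conjugate acid, the more readily it departs.
N₂: no meaningful conjugate acid; N₂ departs as an exceptionally stable neutral molecule
OMs⁻: pKₐ(CH₃SO₃H (MsOH)) ≈ -1.9
NR'₃: pKₐ(R'₃NH⁺) ≈ 10.7
CH₃CH₂O⁻: pKₐ(CH₃CH₂OH) ≈ 16
(CH₃)₃CO⁻: pKₐ(t-BuOH) ≈ 18
H⁻: pKₐ(H₂) ≈ 36
The question asks for worst first, so the sequence is read in increasing leaving-group ability.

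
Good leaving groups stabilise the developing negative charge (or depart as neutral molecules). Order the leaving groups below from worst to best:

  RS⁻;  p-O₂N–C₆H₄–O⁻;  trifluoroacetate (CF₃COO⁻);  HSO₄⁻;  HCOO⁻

RS⁻ < p-O₂N–C₆H₄–O⁻ < HCOO⁻ < trifluoroacetate (CF₃COO⁻) < HSO₄⁻

The more stable X⁻ (or X) is on its own — i.e. the weaker a base it is — the better a leaving group it makes.
HSO₄⁻: pKₐ(H₂SO₄) ≈ -3
trifluoroacetate (CF₃COO⁻): pKₐ(CF₃COOH) ≈ 0.2 — strongly electron-withdrawing CF₃ stabilises the carboxylate
HCOO⁻: pKₐ(HCOOH) ≈ 3.8 — resonance-stabilised carboxylate
p-O₂N–C₆H₄–O⁻: pKₐ(p-nitrophenol) ≈ 7.2
RS⁻: pKₐ(RSH (a thiol)) ≈ 10.5 — moderately basic; rarely leaves without activation
The question asks for worst first, so the sequence is read in increasing leaving-group ability.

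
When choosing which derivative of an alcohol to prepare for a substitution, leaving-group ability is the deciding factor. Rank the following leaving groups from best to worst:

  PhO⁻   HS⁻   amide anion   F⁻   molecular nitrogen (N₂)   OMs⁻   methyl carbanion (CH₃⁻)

molecular nitrogen (N₂): no meaningful conjugate acid; N₂ departs as an exceptionally stable neutral molecule
OMs⁻: pKₐ(CH₃SO₃H (MsOH)) ≈ -1.9
F⁻: pKₐ(HF) ≈ 3.2
HS⁻: pKₐ(H₂S) ≈ 7
PhO⁻: pKₐ(C₆H₅OH (phenol)) ≈ 10
amide anion: pKₐ(NH₃) ≈ 38
methyl carbanion (CH₃⁻): pKₐ(CH₄) ≈ 48

molecular nitrogen (N₂) > OMs⁻ > F⁻ > HS⁻ > PhO⁻ > amide anion > methyl carbanion (CH₃⁻)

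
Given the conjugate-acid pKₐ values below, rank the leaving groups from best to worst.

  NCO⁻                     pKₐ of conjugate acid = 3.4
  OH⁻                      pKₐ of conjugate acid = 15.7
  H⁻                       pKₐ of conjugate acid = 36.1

NCO⁻ > OH⁻ > H⁻

Lower conjugate-acid pKₐ ⇒ weaker base ⇒ better leaving group.
Sorting by the given values: NCO⁻ (3.4), OH⁻ (15.7), H⁻ (36.1).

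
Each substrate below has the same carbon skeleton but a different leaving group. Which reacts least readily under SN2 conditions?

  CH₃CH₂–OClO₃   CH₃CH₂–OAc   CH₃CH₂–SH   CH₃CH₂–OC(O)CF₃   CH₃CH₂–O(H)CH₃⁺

CH₃CH₂–SH

Same R in every case — rank the leaving groups.
Rank by basicity of the departing species: weakest base leaves most easily.
CH₃CH₂–OClO₃ loses ClO₄⁻: pKₐ(HClO₄) ≈ -10
CH₃CH₂–O(H)CH₃⁺ loses R'OH: pKₐ(R'OH₂⁺) ≈ -2.4
CH₃CH₂–OC(O)CF₃ loses CF₃COO⁻: pKₐ(CF₃COOH) ≈ 0.2
CH₃CH₂–OAc loses AcO⁻: pKₐ(CH₃COOH) ≈ 4.8
CH₃CH₂–SH loses HS⁻: pKₐ(H₂S) ≈ 7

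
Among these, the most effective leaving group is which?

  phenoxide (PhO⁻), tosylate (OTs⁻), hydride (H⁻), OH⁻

tosylate (OTs⁻)

Leaving-group ability tracks the stability of the departed species; conjugate-acid pKₐ is the usual yardstick (lower pKₐ → better LG).
tosylate (OTs⁻): pKₐ(p-CH₃C₆H₄SO₃H (TsOH)) ≈ -2.8
phenoxide (PhO⁻): pKₐ(C₆H₅OH (phenol)) ≈ 10
OH⁻: pKₐ(H₂O) ≈ 15.7
hydride (H⁻): pKₐ(H₂) ≈ 36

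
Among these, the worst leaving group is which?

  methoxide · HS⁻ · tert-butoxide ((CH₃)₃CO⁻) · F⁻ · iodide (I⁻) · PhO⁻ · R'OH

tert-butoxide ((CH₃)₃CO⁻)

iodide (I⁻): pKₐ(HI) ≈ -10
R'OH: pKₐ(R'OH₂⁺) ≈ -2.4
F⁻: pKₐ(HF) ≈ 3.2
HS⁻: pKₐ(H₂S) ≈ 7
PhO⁻: pKₐ(C₆H₅OH (phenol)) ≈ 10
methoxide: pKₐ(CH₃OH) ≈ 15.5
tert-butoxide ((CH₃)₃CO⁻): pKₐ(t-BuOH) ≈ 18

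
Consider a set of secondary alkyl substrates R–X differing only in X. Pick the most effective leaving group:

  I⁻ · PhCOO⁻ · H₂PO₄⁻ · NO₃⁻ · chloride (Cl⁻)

I⁻

I⁻: pKₐ(HI) ≈ -10
chloride (Cl⁻): pKₐ(HCl) ≈ -7
NO₃⁻: pKₐ(HNO₃) ≈ -1.3
H₂PO₄⁻: pKₐ(H₃PO₄) ≈ 2.1
PhCOO⁻: pKₐ(C₆H₅COOH) ≈ 4.2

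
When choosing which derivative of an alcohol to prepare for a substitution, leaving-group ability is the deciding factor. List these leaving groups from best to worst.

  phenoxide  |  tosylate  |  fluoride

tosylate > fluoride > phenoxide

Leaving-group ability tracks the stability of the departed species; conjugate-acid pKₐ is the usual yardstick (lower pKₐ → better LG).
tosylate: pKₐ(p-CH₃C₆H₄SO₃H (TsOH)) ≈ -2.8
fluoride: pKₐ(HF) ≈ 3.2 — small and strongly basic; the poor halide leaving group
phenoxide: pKₐ(C₆H₅OH (phenol)) ≈ 10 — resonance into the ring helps, but still a poor LG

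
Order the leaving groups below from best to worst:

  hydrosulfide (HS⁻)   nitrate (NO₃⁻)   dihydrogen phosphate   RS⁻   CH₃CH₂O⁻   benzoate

A good leaving group is a weak base: the lower the pKₐ of its conjugate acid, the more readily it departs.
nitrate (NO₃⁻): pKₐ(HNO₃) ≈ -1.3 — resonance-delocalised over three oxygens
dihydrogen phosphate: pKₐ(H₃PO₄) ≈ 2.1 — moderate base; biological leaving group after further activation
benzoate: pKₐ(C₆H₅COOH) ≈ 4.2 — aryl carboxylate
hydrosulfide (HS⁻): pKₐ(H₂S) ≈ 7 — larger and more polarisable than the oxygen analogue
RS⁻: pKₐ(RSH (a thiol)) ≈ 10.5 — moderately basic; rarely leaves without activation
CH₃CH₂O⁻: pKₐ(CH₃CH₂OH) ≈ 16 — strong base; alkoxides do not leave unassisted

nitrate (NO₃⁻) > dihydrogen phosphate > benzoate > hydrosulfide (HS⁻) > RS⁻ > CH₃CH₂O⁻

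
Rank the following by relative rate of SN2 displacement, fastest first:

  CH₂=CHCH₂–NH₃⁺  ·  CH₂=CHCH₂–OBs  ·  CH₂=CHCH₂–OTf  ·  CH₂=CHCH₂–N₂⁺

With the same alkyl group throughout, only the leaving group differentiates the rates.
Rank by basicity of the departing species: weakest base leaves most easily.
CH₂=CHCH₂–N₂⁺ loses N₂: no meaningful conjugate acid; N₂ departs as an exceptionally stable neutral molecule
CH₂=CHCH₂–OTf loses OTf⁻: pKₐ(CF₃SO₃H (triflic acid)) ≈ -14
CH₂=CHCH₂–OBs loses OBs⁻: pKₐ(p-BrC₆H₄SO₃H) ≈ -2.8
CH₂=CHCH₂–NH₃⁺ loses NH₃: pKₐ(NH₄⁺) ≈ 9.2

CH₂=CHCH₂–N₂⁺ > CH₂=CHCH₂–OTf > CH₂=CHCH₂–OBs > CH₂=CHCH₂–NH₃⁺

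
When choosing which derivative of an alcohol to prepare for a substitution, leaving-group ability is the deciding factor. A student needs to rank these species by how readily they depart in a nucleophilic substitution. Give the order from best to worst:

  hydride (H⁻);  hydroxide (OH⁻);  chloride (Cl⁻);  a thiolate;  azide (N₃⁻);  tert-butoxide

chloride (Cl⁻): pKₐ(HCl) ≈ -7 — moderately weak base
azide (N₃⁻): pKₐ(HN₃) ≈ 4.7
a thiolate: pKₐ(RSH (a thiol)) ≈ 10.5 — moderately basic; rarely leaves without activation
hydroxide (OH⁻): pKₐ(H₂O) ≈ 15.7 — strong base; essentially never leaves without prior activation
tert-butoxide: pKₐ(t-BuOH) ≈ 18 — bulky, strongly basic alkoxide
hydride (H⁻): pKₐ(H₂) ≈ 36 — extremely strong base; leaves only in special hydride-transfer contexts

chloride (Cl⁻) > azide (N₃⁻) > a thiolate > hydroxide (OH⁻) > tert-butoxide > hydride (H⁻)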